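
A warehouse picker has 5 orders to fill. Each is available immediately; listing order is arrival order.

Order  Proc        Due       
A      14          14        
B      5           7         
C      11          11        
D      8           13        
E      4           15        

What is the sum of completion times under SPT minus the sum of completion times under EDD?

SPT (increasing processing time): E B D C A.
E: 0→4
B: 4→9
D: 9→17
C: 17→28
A: 28→42
Sum = 4+9+17+28+42 = 100.
EDD (increasing due date): B C D A E.
B: 0→5
C: 5→16
D: 16→24
A: 24→38
E: 38→42
Sum = 5+16+24+38+42 = 125.
Difference = 100 − 125 = -25.

-25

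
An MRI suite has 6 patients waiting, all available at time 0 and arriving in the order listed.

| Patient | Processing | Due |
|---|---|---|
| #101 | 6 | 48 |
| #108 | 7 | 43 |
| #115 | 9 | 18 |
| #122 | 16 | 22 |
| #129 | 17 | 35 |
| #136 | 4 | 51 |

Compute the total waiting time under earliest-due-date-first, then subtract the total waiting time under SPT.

EDD (increasing due date): #115 #122 #129 #108 #101 #136.
#115: waits 0, runs 0→9
#122: waits 9, runs 9→25
#129: waits 25, runs 25→42
#108: waits 42, runs 42→49
#101: waits 49, runs 49→55
#136: waits 55, runs 55→59
Sum = 0+9+25+42+49+55 = 180.
SPT (increasing processing time): #136 #101 #108 #115 #122 #129.
#136: waits 0, runs 0→4
#101: waits 4, runs 4→10
#108: waits 10, runs 10→17
#115: waits 17, runs 17→26
#122: waits 26, runs 26→42
#129: waits 42, runs 42→59
Sum = 0+4+10+17+26+42 = 99.
Difference = 180 − 99 = 81.

81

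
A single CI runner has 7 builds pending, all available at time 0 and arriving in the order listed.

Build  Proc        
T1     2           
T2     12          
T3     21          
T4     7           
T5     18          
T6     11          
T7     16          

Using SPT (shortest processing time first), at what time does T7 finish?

SPT (increasing processing time): T1 T4 T6 T2 T7 T5 T3.
T1: 0→2
T4: 2→9
T6: 9→20
T2: 20→32
T7: 32→48

48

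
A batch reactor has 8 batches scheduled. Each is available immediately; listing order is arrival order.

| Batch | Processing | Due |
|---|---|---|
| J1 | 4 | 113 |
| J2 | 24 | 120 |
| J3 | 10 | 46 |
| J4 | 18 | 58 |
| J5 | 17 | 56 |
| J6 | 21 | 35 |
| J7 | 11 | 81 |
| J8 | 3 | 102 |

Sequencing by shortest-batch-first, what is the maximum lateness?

49

SPT (increasing processing time): J8 J1 J3 J7 J5 J4 J6 J2.
J8: 0→3, due 102, lateness -99
J1: 3→7, due 113, lateness -106
J3: 7→17, due 46, lateness -29
J7: 17→28, due 81, lateness -53
J5: 28→45, due 56, lateness -11
J4: 45→63, due 58, lateness 5
J6: 63→84, due 35, lateness 49
J2: 84→108, due 120, lateness -12
Maximum = 49.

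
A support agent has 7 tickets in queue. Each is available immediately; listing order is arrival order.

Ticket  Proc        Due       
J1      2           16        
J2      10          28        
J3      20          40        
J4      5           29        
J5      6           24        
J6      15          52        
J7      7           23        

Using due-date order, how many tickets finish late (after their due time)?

EDD (increasing due date): J1 J7 J5 J2 J4 J3 J6.
J1: 0→2, due 16, tardiness 0
J7: 2→9, due 23, tardiness 0
J5: 9→15, due 24, tardiness 0
J2: 15→25, due 28, tardiness 0
J4: 25→30, due 29, tardiness 1
J3: 30→50, due 40, tardiness 10
J6: 50→65, due 52, tardiness 13
Late tickets: 3.

3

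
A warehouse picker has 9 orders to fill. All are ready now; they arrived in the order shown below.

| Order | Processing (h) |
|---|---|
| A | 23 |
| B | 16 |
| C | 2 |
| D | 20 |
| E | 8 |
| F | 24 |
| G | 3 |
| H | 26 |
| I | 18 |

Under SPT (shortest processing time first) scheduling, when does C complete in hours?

2

SPT (increasing processing time): C G E B I D A F H.
C: 0→2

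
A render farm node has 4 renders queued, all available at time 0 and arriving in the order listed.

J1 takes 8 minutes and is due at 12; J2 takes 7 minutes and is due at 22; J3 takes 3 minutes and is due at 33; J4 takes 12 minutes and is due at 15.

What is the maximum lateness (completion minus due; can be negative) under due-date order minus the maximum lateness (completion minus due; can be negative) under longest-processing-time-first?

-3

EDD (increasing due date): J1 J4 J2 J3.
J1: 0→8, due 12, lateness -4
J4: 8→20, due 15, lateness 5
J2: 20→27, due 22, lateness 5
J3: 27→30, due 33, lateness -3
Maximum = 5.
LPT (decreasing processing time): J4 J1 J2 J3.
J4: 0→12, due 15, lateness -3
J1: 12→20, due 12, lateness 8
J2: 20→27, due 22, lateness 5
J3: 27→30, due 33, lateness -3
Maximum = 8.
Difference = 5 − 8 = -3.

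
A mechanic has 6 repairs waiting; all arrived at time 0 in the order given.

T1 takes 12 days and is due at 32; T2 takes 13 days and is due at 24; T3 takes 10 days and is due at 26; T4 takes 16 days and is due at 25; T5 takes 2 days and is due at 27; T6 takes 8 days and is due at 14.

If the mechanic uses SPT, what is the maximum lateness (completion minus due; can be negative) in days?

36

SPT (increasing processing time): T5 T6 T3 T1 T2 T4.
T5: 0→2, due 27, lateness -25
T6: 2→10, due 14, lateness -4
T3: 10→20, due 26, lateness -6
T1: 20→32, due 32, lateness 0
T2: 32→45, due 24, lateness 21
T4: 45→61, due 25, lateness 36
Maximum = 36.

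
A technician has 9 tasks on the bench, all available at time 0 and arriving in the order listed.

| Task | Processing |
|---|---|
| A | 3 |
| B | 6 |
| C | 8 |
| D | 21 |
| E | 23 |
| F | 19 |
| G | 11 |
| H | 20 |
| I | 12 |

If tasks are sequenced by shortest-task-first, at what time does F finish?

59

SPT (increasing processing time): A B C G I F H D E.
A: 0→3
B: 3→9
C: 9→17
G: 17→28
I: 28→40
F: 40→59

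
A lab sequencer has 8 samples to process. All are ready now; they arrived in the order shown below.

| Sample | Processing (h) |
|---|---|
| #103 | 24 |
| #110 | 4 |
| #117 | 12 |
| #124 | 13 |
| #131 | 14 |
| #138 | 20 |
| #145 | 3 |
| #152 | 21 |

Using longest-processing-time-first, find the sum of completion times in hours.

628

LPT (decreasing processing time): #103 #152 #138 #131 #124 #117 #110 #145.
#103: 0→24
#152: 24→45
#138: 45→65
#131: 65→79
#124: 79→92
#117: 92→104
#110: 104→108
#145: 108→111
Sum = 24+45+65+79+92+104+108+111 = 628.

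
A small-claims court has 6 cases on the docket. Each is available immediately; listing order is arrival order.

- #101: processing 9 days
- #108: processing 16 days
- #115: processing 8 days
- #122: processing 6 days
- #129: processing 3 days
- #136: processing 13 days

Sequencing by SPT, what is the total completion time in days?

SPT (increasing processing time): #129 #122 #115 #101 #136 #108.
#129: 0→3
#122: 3→9
#115: 9→17
#101: 17→26
#136: 26→39
#108: 39→55
Sum = 3+9+17+26+39+55 = 149.

149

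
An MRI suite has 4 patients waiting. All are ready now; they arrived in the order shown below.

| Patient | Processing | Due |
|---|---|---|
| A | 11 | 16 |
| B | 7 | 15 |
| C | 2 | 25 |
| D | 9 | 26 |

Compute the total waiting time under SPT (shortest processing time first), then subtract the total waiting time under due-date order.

-16

SPT (increasing processing time): C B D A.
C: waits 0, runs 0→2
B: waits 2, runs 2→9
D: waits 9, runs 9→18
A: waits 18, runs 18→29
Sum = 0+2+9+18 = 29.
EDD (increasing due date): B A C D.
B: waits 0, runs 0→7
A: waits 7, runs 7→18
C: waits 18, runs 18→20
D: waits 20, runs 20→29
Sum = 0+7+18+20 = 45.
Difference = 29 − 45 = -16.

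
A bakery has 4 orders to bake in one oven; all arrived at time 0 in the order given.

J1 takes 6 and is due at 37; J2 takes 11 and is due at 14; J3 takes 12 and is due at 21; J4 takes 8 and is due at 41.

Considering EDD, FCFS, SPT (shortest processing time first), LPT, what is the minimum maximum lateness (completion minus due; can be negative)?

EDD (increasing due date): J2 J3 J1 J4.
J2: 0→11, due 14, lateness -3
J3: 11→23, due 21, lateness 2
J1: 23→29, due 37, lateness -8
J4: 29→37, due 41, lateness -4
Maximum = 2.
FIFO (arrival order): J1 J2 J3 J4.
J1: 0→6, due 37, lateness -31
J2: 6→17, due 14, lateness 3
J3: 17→29, due 21, lateness 8
J4: 29→37, due 41, lateness -4
Maximum = 8.
SPT (increasing processing time): J1 J4 J2 J3.
J1: 0→6, due 37, lateness -31
J4: 6→14, due 41, lateness -27
J2: 14→25, due 14, lateness 11
J3: 25→37, due 21, lateness 16
Maximum = 16.
LPT (decreasing processing time): J3 J2 J4 J1.
J3: 0→12, due 21, lateness -9
J2: 12→23, due 14, lateness 9
J4: 23→31, due 41, lateness -10
J1: 31→37, due 37, lateness 0
Maximum = 9.
EDD 2, FIFO 8, SPT 16, LPT 9 → minimum 2.

2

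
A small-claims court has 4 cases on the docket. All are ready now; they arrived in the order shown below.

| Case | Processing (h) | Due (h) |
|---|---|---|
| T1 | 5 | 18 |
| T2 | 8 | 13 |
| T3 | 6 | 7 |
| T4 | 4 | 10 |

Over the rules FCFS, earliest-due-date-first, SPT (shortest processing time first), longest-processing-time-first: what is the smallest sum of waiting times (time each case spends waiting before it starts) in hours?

28

FIFO (arrival order): T1 T2 T3 T4.
T1: waits 0, runs 0→5
T2: waits 5, runs 5→13
T3: waits 13, runs 13→19
T4: waits 19, runs 19→23
Sum = 0+5+13+19 = 37.
EDD (increasing due date): T3 T4 T2 T1.
T3: waits 0, runs 0→6
T4: waits 6, runs 6→10
T2: waits 10, runs 10→18
T1: waits 18, runs 18→23
Sum = 0+6+10+18 = 34.
SPT (increasing processing time): T4 T1 T3 T2.
T4: waits 0, runs 0→4
T1: waits 4, runs 4→9
T3: waits 9, runs 9→15
T2: waits 15, runs 15→23
Sum = 0+4+9+15 = 28.
LPT (decreasing processing time): T2 T3 T1 T4.
T2: waits 0, runs 0→8
T3: waits 8, runs 8→14
T1: waits 14, runs 14→19
T4: waits 19, runs 19→23
Sum = 0+8+14+19 = 41.
FIFO 37, EDD 34, SPT 28, LPT 41 → minimum 28.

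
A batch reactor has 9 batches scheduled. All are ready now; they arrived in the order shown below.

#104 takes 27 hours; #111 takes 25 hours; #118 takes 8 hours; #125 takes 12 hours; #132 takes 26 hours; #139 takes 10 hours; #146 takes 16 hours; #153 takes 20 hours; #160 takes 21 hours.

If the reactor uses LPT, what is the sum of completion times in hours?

LPT (decreasing processing time): #104 #132 #111 #160 #153 #146 #125 #139 #118.
#104: 0→27
#132: 27→53
#111: 53→78
#160: 78→99
#153: 99→119
#146: 119→135
#125: 135→147
#139: 147→157
#118: 157→165
Sum = 27+53+78+99+119+135+147+157+165 = 980.

980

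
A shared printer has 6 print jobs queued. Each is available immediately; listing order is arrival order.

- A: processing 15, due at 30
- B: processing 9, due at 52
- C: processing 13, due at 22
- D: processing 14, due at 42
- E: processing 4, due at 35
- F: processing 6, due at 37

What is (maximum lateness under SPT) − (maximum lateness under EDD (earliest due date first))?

21

SPT (increasing processing time): E F B C D A.
E: 0→4, due 35, lateness -31
F: 4→10, due 37, lateness -27
B: 10→19, due 52, lateness -33
C: 19→32, due 22, lateness 10
D: 32→46, due 42, lateness 4
A: 46→61, due 30, lateness 31
Maximum = 31.
EDD (increasing due date): C A E F D B.
C: 0→13, due 22, lateness -9
A: 13→28, due 30, lateness -2
E: 28→32, due 35, lateness -3
F: 32→38, due 37, lateness 1
D: 38→52, due 42, lateness 10
B: 52→61, due 52, lateness 9
Maximum = 10.
Difference = 31 − 10 = 21.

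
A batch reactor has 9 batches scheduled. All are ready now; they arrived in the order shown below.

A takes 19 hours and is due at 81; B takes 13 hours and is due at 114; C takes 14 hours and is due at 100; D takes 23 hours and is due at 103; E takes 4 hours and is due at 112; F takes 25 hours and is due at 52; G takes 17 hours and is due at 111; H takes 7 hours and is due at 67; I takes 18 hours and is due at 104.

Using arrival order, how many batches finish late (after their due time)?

4

FIFO (arrival order): A B C D E F G H I.
A: 0→19, due 81, tardiness 0
B: 19→32, due 114, tardiness 0
C: 32→46, due 100, tardiness 0
D: 46→69, due 103, tardiness 0
E: 69→73, due 112, tardiness 0
F: 73→98, due 52, tardiness 46
G: 98→115, due 111, tardiness 4
H: 115→122, due 67, tardiness 55
I: 122→140, due 104, tardiness 36
Late batches: 4.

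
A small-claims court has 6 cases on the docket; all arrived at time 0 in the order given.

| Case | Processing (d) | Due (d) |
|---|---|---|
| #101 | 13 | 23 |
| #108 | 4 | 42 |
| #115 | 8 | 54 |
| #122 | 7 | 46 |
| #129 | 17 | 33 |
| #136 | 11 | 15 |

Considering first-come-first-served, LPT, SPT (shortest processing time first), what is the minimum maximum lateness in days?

26

FIFO (arrival order): #101 #108 #115 #122 #129 #136.
#101: 0→13, due 23, lateness -10
#108: 13→17, due 42, lateness -25
#115: 17→25, due 54, lateness -29
#122: 25→32, due 46, lateness -14
#129: 32→49, due 33, lateness 16
#136: 49→60, due 15, lateness 45
Maximum = 45.
LPT (decreasing processing time): #129 #101 #136 #115 #122 #108.
#129: 0→17, due 33, lateness -16
#101: 17→30, due 23, lateness 7
#136: 30→41, due 15, lateness 26
#115: 41→49, due 54, lateness -5
#122: 49→56, due 46, lateness 10
#108: 56→60, due 42, lateness 18
Maximum = 26.
SPT (increasing processing time): #108 #122 #115 #136 #101 #129.
#108: 0→4, due 42, lateness -38
#122: 4→11, due 46, lateness -35
#115: 11→19, due 54, lateness -35
#136: 19→30, due 15, lateness 15
#101: 30→43, due 23, lateness 20
#129: 43→60, due 33, lateness 27
Maximum = 27.
FIFO 45, LPT 26, SPT 27 → minimum 26.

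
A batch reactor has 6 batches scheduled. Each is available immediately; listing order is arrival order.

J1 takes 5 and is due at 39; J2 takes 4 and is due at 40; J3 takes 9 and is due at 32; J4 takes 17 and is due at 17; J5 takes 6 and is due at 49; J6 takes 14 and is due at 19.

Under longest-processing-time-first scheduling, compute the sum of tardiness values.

47

LPT (decreasing processing time): J4 J6 J3 J5 J1 J2.
J4: 0→17, due 17, tardiness 0
J6: 17→31, due 19, tardiness 12
J3: 31→40, due 32, tardiness 8
J5: 40→46, due 49, tardiness 0
J1: 46→51, due 39, tardiness 12
J2: 51→55, due 40, tardiness 15
Sum = 0+12+8+0+12+15 = 47.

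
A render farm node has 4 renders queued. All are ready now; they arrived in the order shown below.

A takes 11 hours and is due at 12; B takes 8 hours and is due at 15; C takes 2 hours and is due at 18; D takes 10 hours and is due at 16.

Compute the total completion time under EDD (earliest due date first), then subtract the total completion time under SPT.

EDD (increasing due date): A B D C.
A: 0→11
B: 11→19
D: 19→29
C: 29→31
Sum = 11+19+29+31 = 90.
SPT (increasing processing time): C B D A.
C: 0→2
B: 2→10
D: 10→20
A: 20→31
Sum = 2+10+20+31 = 63.
Difference = 90 − 63 = 27.

27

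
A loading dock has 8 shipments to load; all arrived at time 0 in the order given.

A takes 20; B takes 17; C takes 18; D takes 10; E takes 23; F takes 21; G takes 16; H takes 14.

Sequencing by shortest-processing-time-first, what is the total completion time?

556

SPT (increasing processing time): D H G B C A F E.
D: 0→10
H: 10→24
G: 24→40
B: 40→57
C: 57→75
A: 75→95
F: 95→116
E: 116→139
Sum = 10+24+40+57+75+95+116+139 = 556.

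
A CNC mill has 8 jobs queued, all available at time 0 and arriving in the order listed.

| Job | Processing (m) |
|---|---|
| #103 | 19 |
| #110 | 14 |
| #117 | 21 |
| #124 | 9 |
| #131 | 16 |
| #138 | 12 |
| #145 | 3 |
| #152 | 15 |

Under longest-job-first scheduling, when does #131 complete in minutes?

56

LPT (decreasing processing time): #117 #103 #131 #152 #110 #138 #124 #145.
#117: 0→21
#103: 21→40
#131: 40→56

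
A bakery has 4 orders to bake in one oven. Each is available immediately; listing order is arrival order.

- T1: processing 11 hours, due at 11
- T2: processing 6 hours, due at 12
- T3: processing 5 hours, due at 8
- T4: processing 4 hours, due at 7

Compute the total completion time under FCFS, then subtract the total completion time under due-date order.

FIFO (arrival order): T1 T2 T3 T4.
T1: 0→11
T2: 11→17
T3: 17→22
T4: 22→26
Sum = 11+17+22+26 = 76.
EDD (increasing due date): T4 T3 T1 T2.
T4: 0→4
T3: 4→9
T1: 9→20
T2: 20→26
Sum = 4+9+20+26 = 59.
Difference = 76 − 59 = 17.

17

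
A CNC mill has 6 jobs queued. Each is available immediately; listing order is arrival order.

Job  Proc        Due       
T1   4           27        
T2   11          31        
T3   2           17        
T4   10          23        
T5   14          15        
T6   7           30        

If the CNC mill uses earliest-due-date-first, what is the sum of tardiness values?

30

EDD (increasing due date): T5 T3 T4 T1 T6 T2.
T5: 0→14, due 15, tardiness 0
T3: 14→16, due 17, tardiness 0
T4: 16→26, due 23, tardiness 3
T1: 26→30, due 27, tardiness 3
T6: 30→37, due 30, tardiness 7
T2: 37→48, due 31, tardiness 17
Sum = 0+0+3+3+7+17 = 30.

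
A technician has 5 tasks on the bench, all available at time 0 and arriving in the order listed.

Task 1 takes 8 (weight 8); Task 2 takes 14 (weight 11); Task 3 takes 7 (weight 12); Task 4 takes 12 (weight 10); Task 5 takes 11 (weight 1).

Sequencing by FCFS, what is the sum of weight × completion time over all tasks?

FIFO (arrival order): Task 1 Task 2 Task 3 Task 4 Task 5.
Task 1: finishes 8, weight 8, w·C = 64
Task 2: finishes 22, weight 11, w·C = 242
Task 3: finishes 29, weight 12, w·C = 348
Task 4: finishes 41, weight 10, w·C = 410
Task 5: finishes 52, weight 1, w·C = 52
Sum = 64+242+348+410+52 = 1116.

1116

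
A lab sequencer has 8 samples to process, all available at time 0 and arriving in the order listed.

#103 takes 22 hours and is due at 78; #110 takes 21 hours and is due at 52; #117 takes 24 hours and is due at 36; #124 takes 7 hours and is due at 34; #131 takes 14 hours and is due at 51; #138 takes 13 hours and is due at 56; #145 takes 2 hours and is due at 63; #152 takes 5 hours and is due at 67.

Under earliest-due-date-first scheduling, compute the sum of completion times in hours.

503

EDD (increasing due date): #124 #117 #131 #110 #138 #145 #152 #103.
#124: 0→7
#117: 7→31
#131: 31→45
#110: 45→66
#138: 66→79
#145: 79→81
#152: 81→86
#103: 86→108
Sum = 7+31+45+66+79+81+86+108 = 503.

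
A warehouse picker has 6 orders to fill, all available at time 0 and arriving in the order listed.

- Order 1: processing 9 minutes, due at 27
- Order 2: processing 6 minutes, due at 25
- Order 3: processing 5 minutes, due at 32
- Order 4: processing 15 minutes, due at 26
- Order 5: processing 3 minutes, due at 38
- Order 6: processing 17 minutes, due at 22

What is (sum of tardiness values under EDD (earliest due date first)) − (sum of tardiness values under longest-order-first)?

EDD (increasing due date): Order 6 Order 2 Order 4 Order 1 Order 3 Order 5.
Order 6: 0→17, due 22, tardiness 0
Order 2: 17→23, due 25, tardiness 0
Order 4: 23→38, due 26, tardiness 12
Order 1: 38→47, due 27, tardiness 20
Order 3: 47→52, due 32, tardiness 20
Order 5: 52→55, due 38, tardiness 17
Sum = 0+0+12+20+20+17 = 69.
LPT (decreasing processing time): Order 6 Order 4 Order 1 Order 2 Order 3 Order 5.
Order 6: 0→17, due 22, tardiness 0
Order 4: 17→32, due 26, tardiness 6
Order 1: 32→41, due 27, tardiness 14
Order 2: 41→47, due 25, tardiness 22
Order 3: 47→52, due 32, tardiness 20
Order 5: 52→55, due 38, tardiness 17
Sum = 0+6+14+22+20+17 = 79.
Difference = 69 − 79 = -10.

-10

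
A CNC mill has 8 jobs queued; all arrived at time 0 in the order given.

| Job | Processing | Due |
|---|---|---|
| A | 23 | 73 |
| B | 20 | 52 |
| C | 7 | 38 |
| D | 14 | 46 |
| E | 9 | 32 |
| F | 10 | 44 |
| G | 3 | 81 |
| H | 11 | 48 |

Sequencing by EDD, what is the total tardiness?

EDD (increasing due date): E C F D H B A G.
E: 0→9, due 32, tardiness 0
C: 9→16, due 38, tardiness 0
F: 16→26, due 44, tardiness 0
D: 26→40, due 46, tardiness 0
H: 40→51, due 48, tardiness 3
B: 51→71, due 52, tardiness 19
A: 71→94, due 73, tardiness 21
G: 94→97, due 81, tardiness 16
Sum = 0+0+0+0+3+19+21+16 = 59.

59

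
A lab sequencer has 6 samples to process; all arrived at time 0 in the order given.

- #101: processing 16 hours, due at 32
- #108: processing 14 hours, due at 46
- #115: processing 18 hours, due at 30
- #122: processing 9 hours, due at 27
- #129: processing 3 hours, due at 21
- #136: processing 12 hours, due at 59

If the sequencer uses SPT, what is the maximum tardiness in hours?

SPT (increasing processing time): #129 #122 #136 #108 #101 #115.
#129: 0→3, due 21, tardiness 0
#122: 3→12, due 27, tardiness 0
#136: 12→24, due 59, tardiness 0
#108: 24→38, due 46, tardiness 0
#101: 38→54, due 32, tardiness 22
#115: 54→72, due 30, tardiness 42
Maximum = 42.

42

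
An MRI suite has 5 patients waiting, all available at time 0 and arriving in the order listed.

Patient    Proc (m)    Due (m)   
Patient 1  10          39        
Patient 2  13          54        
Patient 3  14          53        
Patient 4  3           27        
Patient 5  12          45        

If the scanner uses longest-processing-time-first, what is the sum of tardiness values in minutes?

35

LPT (decreasing processing time): Patient 3 Patient 2 Patient 5 Patient 1 Patient 4.
Patient 3: 0→14, due 53, tardiness 0
Patient 2: 14→27, due 54, tardiness 0
Patient 5: 27→39, due 45, tardiness 0
Patient 1: 39→49, due 39, tardiness 10
Patient 4: 49→52, due 27, tardiness 25
Sum = 0+0+0+10+25 = 35.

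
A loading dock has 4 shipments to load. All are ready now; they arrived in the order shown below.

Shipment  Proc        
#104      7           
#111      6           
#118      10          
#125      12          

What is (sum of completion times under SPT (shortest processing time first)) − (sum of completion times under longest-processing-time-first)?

-21

SPT (increasing processing time): #111 #104 #118 #125.
#111: 0→6
#104: 6→13
#118: 13→23
#125: 23→35
Sum = 6+13+23+35 = 77.
LPT (decreasing processing time): #125 #118 #104 #111.
#125: 0→12
#118: 12→22
#104: 22→29
#111: 29→35
Sum = 12+22+29+35 = 98.
Difference = 77 − 98 = -21.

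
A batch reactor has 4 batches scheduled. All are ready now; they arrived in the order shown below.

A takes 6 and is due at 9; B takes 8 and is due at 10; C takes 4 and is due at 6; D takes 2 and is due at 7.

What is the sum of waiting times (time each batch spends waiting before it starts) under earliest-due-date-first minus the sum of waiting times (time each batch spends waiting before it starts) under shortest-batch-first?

2

EDD (increasing due date): C D A B.
C: waits 0, runs 0→4
D: waits 4, runs 4→6
A: waits 6, runs 6→12
B: waits 12, runs 12→20
Sum = 0+4+6+12 = 22.
SPT (increasing processing time): D C A B.
D: waits 0, runs 0→2
C: waits 2, runs 2→6
A: waits 6, runs 6→12
B: waits 12, runs 12→20
Sum = 0+2+6+12 = 20.
Difference = 22 − 20 = 2.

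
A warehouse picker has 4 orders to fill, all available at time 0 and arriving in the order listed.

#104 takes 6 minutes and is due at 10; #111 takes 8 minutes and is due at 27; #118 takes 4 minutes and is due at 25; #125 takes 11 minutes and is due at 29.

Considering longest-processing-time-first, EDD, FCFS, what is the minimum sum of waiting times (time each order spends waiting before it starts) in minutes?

LPT (decreasing processing time): #125 #111 #104 #118.
#125: waits 0, runs 0→11
#111: waits 11, runs 11→19
#104: waits 19, runs 19→25
#118: waits 25, runs 25→29
Sum = 0+11+19+25 = 55.
EDD (increasing due date): #104 #118 #111 #125.
#104: waits 0, runs 0→6
#118: waits 6, runs 6→10
#111: waits 10, runs 10→18
#125: waits 18, runs 18→29
Sum = 0+6+10+18 = 34.
FIFO (arrival order): #104 #111 #118 #125.
#104: waits 0, runs 0→6
#111: waits 6, runs 6→14
#118: waits 14, runs 14→18
#125: waits 18, runs 18→29
Sum = 0+6+14+18 = 38.
LPT 55, EDD 34, FIFO 38 → minimum 34.

34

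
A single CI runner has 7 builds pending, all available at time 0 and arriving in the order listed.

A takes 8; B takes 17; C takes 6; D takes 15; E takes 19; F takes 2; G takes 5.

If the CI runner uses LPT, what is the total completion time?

372

LPT (decreasing processing time): E B D A C G F.
E: 0→19
B: 19→36
D: 36→51
A: 51→59
C: 59→65
G: 65→70
F: 70→72
Sum = 19+36+51+59+65+70+72 = 372.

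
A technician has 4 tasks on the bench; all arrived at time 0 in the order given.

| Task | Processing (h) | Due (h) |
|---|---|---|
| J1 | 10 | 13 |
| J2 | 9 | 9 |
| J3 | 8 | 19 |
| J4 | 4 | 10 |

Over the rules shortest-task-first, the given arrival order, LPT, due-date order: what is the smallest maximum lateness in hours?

12

SPT (increasing processing time): J4 J3 J2 J1.
J4: 0→4, due 10, lateness -6
J3: 4→12, due 19, lateness -7
J2: 12→21, due 9, lateness 12
J1: 21→31, due 13, lateness 18
Maximum = 18.
FIFO (arrival order): J1 J2 J3 J4.
J1: 0→10, due 13, lateness -3
J2: 10→19, due 9, lateness 10
J3: 19→27, due 19, lateness 8
J4: 27→31, due 10, lateness 21
Maximum = 21.
LPT (decreasing processing time): J1 J2 J3 J4.
J1: 0→10, due 13, lateness -3
J2: 10→19, due 9, lateness 10
J3: 19→27, due 19, lateness 8
J4: 27→31, due 10, lateness 21
Maximum = 21.
EDD (increasing due date): J2 J4 J1 J3.
J2: 0→9, due 9, lateness 0
J4: 9→13, due 10, lateness 3
J1: 13→23, due 13, lateness 10
J3: 23→31, due 19, lateness 12
Maximum = 12.
SPT 18, FIFO 21, LPT 21, EDD 12 → minimum 12.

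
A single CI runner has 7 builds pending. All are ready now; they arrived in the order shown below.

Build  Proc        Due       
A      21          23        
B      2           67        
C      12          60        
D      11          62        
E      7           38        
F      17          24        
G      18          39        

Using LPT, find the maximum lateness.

LPT (decreasing processing time): A G F C D E B.
A: 0→21, due 23, lateness -2
G: 21→39, due 39, lateness 0
F: 39→56, due 24, lateness 32
C: 56→68, due 60, lateness 8
D: 68→79, due 62, lateness 17
E: 79→86, due 38, lateness 48
B: 86→88, due 67, lateness 21
Maximum = 48.

48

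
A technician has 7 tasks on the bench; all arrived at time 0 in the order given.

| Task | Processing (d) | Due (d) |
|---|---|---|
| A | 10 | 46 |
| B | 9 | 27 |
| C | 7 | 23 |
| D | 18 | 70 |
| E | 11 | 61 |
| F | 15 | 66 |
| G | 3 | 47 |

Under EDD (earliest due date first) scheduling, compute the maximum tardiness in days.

EDD (increasing due date): C B A G E F D.
C: 0→7, due 23, tardiness 0
B: 7→16, due 27, tardiness 0
A: 16→26, due 46, tardiness 0
G: 26→29, due 47, tardiness 0
E: 29→40, due 61, tardiness 0
F: 40→55, due 66, tardiness 0
D: 55→73, due 70, tardiness 3
Maximum = 3.

3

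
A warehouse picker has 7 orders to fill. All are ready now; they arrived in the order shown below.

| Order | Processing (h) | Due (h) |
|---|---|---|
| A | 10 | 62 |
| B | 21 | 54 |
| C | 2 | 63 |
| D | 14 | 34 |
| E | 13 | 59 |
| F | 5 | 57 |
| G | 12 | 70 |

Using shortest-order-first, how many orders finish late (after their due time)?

2

SPT (increasing processing time): C F A G E D B.
C: 0→2, due 63, tardiness 0
F: 2→7, due 57, tardiness 0
A: 7→17, due 62, tardiness 0
G: 17→29, due 70, tardiness 0
E: 29→42, due 59, tardiness 0
D: 42→56, due 34, tardiness 22
B: 56→77, due 54, tardiness 23
Late orders: 2.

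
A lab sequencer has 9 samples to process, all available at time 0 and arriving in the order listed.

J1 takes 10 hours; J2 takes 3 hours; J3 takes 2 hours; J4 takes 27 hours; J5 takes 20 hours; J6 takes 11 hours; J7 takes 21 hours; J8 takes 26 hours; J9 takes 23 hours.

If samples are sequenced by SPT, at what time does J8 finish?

116

SPT (increasing processing time): J3 J2 J1 J6 J5 J7 J9 J8 J4.
J3: 0→2
J2: 2→5
J1: 5→15
J6: 15→26
J5: 26→46
J7: 46→67
J9: 67→90
J8: 90→116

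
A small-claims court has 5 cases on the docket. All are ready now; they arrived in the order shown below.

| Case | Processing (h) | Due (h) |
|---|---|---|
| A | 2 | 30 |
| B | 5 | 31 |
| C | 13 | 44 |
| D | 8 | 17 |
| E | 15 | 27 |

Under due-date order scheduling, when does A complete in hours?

25

EDD (increasing due date): D E A B C.
D: 0→8
E: 8→23
A: 23→25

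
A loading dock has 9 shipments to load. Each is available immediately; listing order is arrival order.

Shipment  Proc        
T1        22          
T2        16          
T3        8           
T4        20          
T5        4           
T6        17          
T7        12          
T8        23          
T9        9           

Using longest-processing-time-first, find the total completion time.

800

LPT (decreasing processing time): T8 T1 T4 T6 T2 T7 T9 T3 T5.
T8: 0→23
T1: 23→45
T4: 45→65
T6: 65→82
T2: 82→98
T7: 98→110
T9: 110→119
T3: 119→127
T5: 127→131
Sum = 23+45+65+82+98+110+119+127+131 = 800.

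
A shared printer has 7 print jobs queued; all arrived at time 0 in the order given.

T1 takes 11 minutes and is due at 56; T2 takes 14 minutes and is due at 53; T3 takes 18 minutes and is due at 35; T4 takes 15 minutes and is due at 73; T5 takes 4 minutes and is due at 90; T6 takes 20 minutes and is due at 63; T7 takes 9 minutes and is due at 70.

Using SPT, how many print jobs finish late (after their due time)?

SPT (increasing processing time): T5 T7 T1 T2 T4 T3 T6.
T5: 0→4, due 90, tardiness 0
T7: 4→13, due 70, tardiness 0
T1: 13→24, due 56, tardiness 0
T2: 24→38, due 53, tardiness 0
T4: 38→53, due 73, tardiness 0
T3: 53→71, due 35, tardiness 36
T6: 71→91, due 63, tardiness 28
Late print jobs: 2.

2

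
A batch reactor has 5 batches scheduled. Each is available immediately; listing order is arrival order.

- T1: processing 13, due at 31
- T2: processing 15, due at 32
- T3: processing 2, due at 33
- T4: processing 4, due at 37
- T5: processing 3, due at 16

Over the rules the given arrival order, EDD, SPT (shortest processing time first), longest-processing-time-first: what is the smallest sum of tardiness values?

0

FIFO (arrival order): T1 T2 T3 T4 T5.
T1: 0→13, due 31, tardiness 0
T2: 13→28, due 32, tardiness 0
T3: 28→30, due 33, tardiness 0
T4: 30→34, due 37, tardiness 0
T5: 34→37, due 16, tardiness 21
Sum = 0+0+0+0+21 = 21.
EDD (increasing due date): T5 T1 T2 T3 T4.
T5: 0→3, due 16, tardiness 0
T1: 3→16, due 31, tardiness 0
T2: 16→31, due 32, tardiness 0
T3: 31→33, due 33, tardiness 0
T4: 33→37, due 37, tardiness 0
Sum = 0+0+0+0+0 = 0.
SPT (increasing processing time): T3 T5 T4 T1 T2.
T3: 0→2, due 33, tardiness 0
T5: 2→5, due 16, tardiness 0
T4: 5→9, due 37, tardiness 0
T1: 9→22, due 31, tardiness 0
T2: 22→37, due 32, tardiness 5
Sum = 0+0+0+0+5 = 5.
LPT (decreasing processing time): T2 T1 T4 T5 T3.
T2: 0→15, due 32, tardiness 0
T1: 15→28, due 31, tardiness 0
T4: 28→32, due 37, tardiness 0
T5: 32→35, due 16, tardiness 19
T3: 35→37, due 33, tardiness 4
Sum = 0+0+0+19+4 = 23.
FIFO 21, EDD 0, SPT 5, LPT 23 → minimum 0.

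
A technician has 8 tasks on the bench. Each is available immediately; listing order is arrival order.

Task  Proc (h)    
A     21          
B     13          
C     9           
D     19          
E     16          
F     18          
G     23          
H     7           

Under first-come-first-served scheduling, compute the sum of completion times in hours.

FIFO (arrival order): A B C D E F G H.
A: 0→21
B: 21→34
C: 34→43
D: 43→62
E: 62→78
F: 78→96
G: 96→119
H: 119→126
Sum = 21+34+43+62+78+96+119+126 = 579.

579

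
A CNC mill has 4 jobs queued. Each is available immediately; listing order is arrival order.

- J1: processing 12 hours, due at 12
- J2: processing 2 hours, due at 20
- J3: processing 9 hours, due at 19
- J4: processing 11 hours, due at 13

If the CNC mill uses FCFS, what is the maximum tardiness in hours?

21

FIFO (arrival order): J1 J2 J3 J4.
J1: 0→12, due 12, tardiness 0
J2: 12→14, due 20, tardiness 0
J3: 14→23, due 19, tardiness 4
J4: 23→34, due 13, tardiness 21
Maximum = 21.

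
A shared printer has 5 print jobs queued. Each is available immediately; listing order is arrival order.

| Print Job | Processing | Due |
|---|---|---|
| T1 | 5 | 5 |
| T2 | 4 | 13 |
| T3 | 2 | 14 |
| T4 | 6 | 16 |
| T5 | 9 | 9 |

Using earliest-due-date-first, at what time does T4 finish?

26

EDD (increasing due date): T1 T5 T2 T3 T4.
T1: 0→5
T5: 5→14
T2: 14→18
T3: 18→20
T4: 20→26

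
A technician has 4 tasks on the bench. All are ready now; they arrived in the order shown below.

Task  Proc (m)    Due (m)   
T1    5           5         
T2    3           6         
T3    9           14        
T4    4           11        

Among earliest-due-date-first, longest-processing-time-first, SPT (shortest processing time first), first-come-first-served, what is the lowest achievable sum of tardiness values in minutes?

10

EDD (increasing due date): T1 T2 T4 T3.
T1: 0→5, due 5, tardiness 0
T2: 5→8, due 6, tardiness 2
T4: 8→12, due 11, tardiness 1
T3: 12→21, due 14, tardiness 7
Sum = 0+2+1+7 = 10.
LPT (decreasing processing time): T3 T1 T4 T2.
T3: 0→9, due 14, tardiness 0
T1: 9→14, due 5, tardiness 9
T4: 14→18, due 11, tardiness 7
T2: 18→21, due 6, tardiness 15
Sum = 0+9+7+15 = 31.
SPT (increasing processing time): T2 T4 T1 T3.
T2: 0→3, due 6, tardiness 0
T4: 3→7, due 11, tardiness 0
T1: 7→12, due 5, tardiness 7
T3: 12→21, due 14, tardiness 7
Sum = 0+0+7+7 = 14.
FIFO (arrival order): T1 T2 T3 T4.
T1: 0→5, due 5, tardiness 0
T2: 5→8, due 6, tardiness 2
T3: 8→17, due 14, tardiness 3
T4: 17→21, due 11, tardiness 10
Sum = 0+2+3+10 = 15.
EDD 10, LPT 31, SPT 14, FIFO 15 → minimum 10.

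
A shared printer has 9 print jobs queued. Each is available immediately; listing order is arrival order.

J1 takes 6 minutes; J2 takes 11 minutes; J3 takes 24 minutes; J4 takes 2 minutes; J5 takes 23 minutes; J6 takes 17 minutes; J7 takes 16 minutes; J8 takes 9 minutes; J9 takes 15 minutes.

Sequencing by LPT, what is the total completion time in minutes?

LPT (decreasing processing time): J3 J5 J6 J7 J9 J2 J8 J1 J4.
J3: 0→24
J5: 24→47
J6: 47→64
J7: 64→80
J9: 80→95
J2: 95→106
J8: 106→115
J1: 115→121
J4: 121→123
Sum = 24+47+64+80+95+106+115+121+123 = 775.

775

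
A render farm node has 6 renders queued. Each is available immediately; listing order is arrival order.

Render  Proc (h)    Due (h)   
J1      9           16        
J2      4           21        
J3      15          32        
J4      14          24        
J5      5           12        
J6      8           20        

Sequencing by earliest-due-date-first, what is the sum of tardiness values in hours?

EDD (increasing due date): J5 J1 J6 J2 J4 J3.
J5: 0→5, due 12, tardiness 0
J1: 5→14, due 16, tardiness 0
J6: 14→22, due 20, tardiness 2
J2: 22→26, due 21, tardiness 5
J4: 26→40, due 24, tardiness 16
J3: 40→55, due 32, tardiness 23
Sum = 0+0+2+5+16+23 = 46.

46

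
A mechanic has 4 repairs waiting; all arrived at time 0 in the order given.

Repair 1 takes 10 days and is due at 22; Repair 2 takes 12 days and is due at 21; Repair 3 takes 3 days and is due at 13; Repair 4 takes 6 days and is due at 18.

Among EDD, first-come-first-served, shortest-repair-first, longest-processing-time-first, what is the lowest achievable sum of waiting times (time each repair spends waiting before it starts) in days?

EDD (increasing due date): Repair 3 Repair 4 Repair 2 Repair 1.
Repair 3: waits 0, runs 0→3
Repair 4: waits 3, runs 3→9
Repair 2: waits 9, runs 9→21
Repair 1: waits 21, runs 21→31
Sum = 0+3+9+21 = 33.
FIFO (arrival order): Repair 1 Repair 2 Repair 3 Repair 4.
Repair 1: waits 0, runs 0→10
Repair 2: waits 10, runs 10→22
Repair 3: waits 22, runs 22→25
Repair 4: waits 25, runs 25→31
Sum = 0+10+22+25 = 57.
SPT (increasing processing time): Repair 3 Repair 4 Repair 1 Repair 2.
Repair 3: waits 0, runs 0→3
Repair 4: waits 3, runs 3→9
Repair 1: waits 9, runs 9→19
Repair 2: waits 19, runs 19→31
Sum = 0+3+9+19 = 31.
LPT (decreasing processing time): Repair 2 Repair 1 Repair 4 Repair 3.
Repair 2: waits 0, runs 0→12
Repair 1: waits 12, runs 12→22
Repair 4: waits 22, runs 22→28
Repair 3: waits 28, runs 28→31
Sum = 0+12+22+28 = 62.
EDD 33, FIFO 57, SPT 31, LPT 62 → minimum 31.

31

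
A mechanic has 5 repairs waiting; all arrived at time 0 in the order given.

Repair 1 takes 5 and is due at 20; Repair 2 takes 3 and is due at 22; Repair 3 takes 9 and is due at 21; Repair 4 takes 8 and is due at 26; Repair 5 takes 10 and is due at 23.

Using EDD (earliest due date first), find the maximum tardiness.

EDD (increasing due date): Repair 1 Repair 3 Repair 2 Repair 5 Repair 4.
Repair 1: 0→5, due 20, tardiness 0
Repair 3: 5→14, due 21, tardiness 0
Repair 2: 14→17, due 22, tardiness 0
Repair 5: 17→27, due 23, tardiness 4
Repair 4: 27→35, due 26, tardiness 9
Maximum = 9.

9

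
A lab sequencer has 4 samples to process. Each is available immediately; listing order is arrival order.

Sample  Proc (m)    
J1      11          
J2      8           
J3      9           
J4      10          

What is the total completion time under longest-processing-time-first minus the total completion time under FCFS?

LPT (decreasing processing time): J1 J4 J3 J2.
J1: 0→11
J4: 11→21
J3: 21→30
J2: 30→38
Sum = 11+21+30+38 = 100.
FIFO (arrival order): J1 J2 J3 J4.
J1: 0→11
J2: 11→19
J3: 19→28
J4: 28→38
Sum = 11+19+28+38 = 96.
Difference = 100 − 96 = 4.

4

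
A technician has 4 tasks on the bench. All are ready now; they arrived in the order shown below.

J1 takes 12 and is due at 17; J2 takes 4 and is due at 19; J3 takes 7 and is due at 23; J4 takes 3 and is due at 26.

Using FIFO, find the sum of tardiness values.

0

FIFO (arrival order): J1 J2 J3 J4.
J1: 0→12, due 17, tardiness 0
J2: 12→16, due 19, tardiness 0
J3: 16→23, due 23, tardiness 0
J4: 23→26, due 26, tardiness 0
Sum = 0+0+0+0 = 0.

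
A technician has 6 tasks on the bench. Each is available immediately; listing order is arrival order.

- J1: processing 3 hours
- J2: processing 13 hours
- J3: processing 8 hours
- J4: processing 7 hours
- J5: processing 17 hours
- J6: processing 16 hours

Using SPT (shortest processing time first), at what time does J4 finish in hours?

10

SPT (increasing processing time): J1 J4 J3 J2 J6 J5.
J1: 0→3
J4: 3→10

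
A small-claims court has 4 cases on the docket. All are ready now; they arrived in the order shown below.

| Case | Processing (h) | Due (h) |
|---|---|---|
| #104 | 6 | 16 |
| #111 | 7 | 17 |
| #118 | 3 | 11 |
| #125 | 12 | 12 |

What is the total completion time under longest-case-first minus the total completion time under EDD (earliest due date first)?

17

LPT (decreasing processing time): #125 #111 #104 #118.
#125: 0→12
#111: 12→19
#104: 19→25
#118: 25→28
Sum = 12+19+25+28 = 84.
EDD (increasing due date): #118 #125 #104 #111.
#118: 0→3
#125: 3→15
#104: 15→21
#111: 21→28
Sum = 3+15+21+28 = 67.
Difference = 84 − 67 = 17.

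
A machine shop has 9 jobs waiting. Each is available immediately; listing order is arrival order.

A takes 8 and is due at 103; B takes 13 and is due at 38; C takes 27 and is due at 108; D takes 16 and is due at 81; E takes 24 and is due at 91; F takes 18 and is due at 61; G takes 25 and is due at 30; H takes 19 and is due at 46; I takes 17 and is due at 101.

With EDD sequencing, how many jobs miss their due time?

7

EDD (increasing due date): G B H F D E I A C.
G: 0→25, due 30, tardiness 0
B: 25→38, due 38, tardiness 0
H: 38→57, due 46, tardiness 11
F: 57→75, due 61, tardiness 14
D: 75→91, due 81, tardiness 10
E: 91→115, due 91, tardiness 24
I: 115→132, due 101, tardiness 31
A: 132→140, due 103, tardiness 37
C: 140→167, due 108, tardiness 59
Late jobs: 7.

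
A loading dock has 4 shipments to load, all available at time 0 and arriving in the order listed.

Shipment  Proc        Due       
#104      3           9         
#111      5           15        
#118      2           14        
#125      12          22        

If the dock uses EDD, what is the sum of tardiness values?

EDD (increasing due date): #104 #118 #111 #125.
#104: 0→3, due 9, tardiness 0
#118: 3→5, due 14, tardiness 0
#111: 5→10, due 15, tardiness 0
#125: 10→22, due 22, tardiness 0
Sum = 0+0+0+0 = 0.

0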